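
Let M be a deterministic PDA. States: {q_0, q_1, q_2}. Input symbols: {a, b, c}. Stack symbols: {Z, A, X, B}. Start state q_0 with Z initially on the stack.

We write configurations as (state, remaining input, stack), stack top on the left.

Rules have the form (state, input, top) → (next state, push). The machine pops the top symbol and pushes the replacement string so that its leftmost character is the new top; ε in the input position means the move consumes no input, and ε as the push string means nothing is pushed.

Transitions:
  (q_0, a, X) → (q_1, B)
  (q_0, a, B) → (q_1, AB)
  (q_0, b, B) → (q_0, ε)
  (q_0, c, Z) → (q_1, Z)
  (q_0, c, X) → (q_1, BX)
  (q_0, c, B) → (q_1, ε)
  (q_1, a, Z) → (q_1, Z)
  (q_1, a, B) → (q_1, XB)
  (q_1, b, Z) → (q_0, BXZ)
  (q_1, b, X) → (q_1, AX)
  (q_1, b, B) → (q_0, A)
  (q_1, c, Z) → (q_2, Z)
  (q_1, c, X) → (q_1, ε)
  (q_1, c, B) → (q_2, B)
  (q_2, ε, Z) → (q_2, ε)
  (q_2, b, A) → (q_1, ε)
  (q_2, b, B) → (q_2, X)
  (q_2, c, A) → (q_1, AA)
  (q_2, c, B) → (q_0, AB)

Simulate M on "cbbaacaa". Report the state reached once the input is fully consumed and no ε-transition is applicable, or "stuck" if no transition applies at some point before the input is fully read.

stuck

(q_0, cbbaacaa, Z) ⊢ (q_1, bbaacaa, Z) ⊢ (q_0, baacaa, BXZ) ⊢ (q_0, aacaa, XZ) ⊢ (q_1, acaa, BZ) ⊢ (q_1, caa, XBZ) ⊢ (q_1, aa, BZ) ⊢ (q_1, a, XBZ)
No transition for (q_1, a, top X); M blocks with input a remaining.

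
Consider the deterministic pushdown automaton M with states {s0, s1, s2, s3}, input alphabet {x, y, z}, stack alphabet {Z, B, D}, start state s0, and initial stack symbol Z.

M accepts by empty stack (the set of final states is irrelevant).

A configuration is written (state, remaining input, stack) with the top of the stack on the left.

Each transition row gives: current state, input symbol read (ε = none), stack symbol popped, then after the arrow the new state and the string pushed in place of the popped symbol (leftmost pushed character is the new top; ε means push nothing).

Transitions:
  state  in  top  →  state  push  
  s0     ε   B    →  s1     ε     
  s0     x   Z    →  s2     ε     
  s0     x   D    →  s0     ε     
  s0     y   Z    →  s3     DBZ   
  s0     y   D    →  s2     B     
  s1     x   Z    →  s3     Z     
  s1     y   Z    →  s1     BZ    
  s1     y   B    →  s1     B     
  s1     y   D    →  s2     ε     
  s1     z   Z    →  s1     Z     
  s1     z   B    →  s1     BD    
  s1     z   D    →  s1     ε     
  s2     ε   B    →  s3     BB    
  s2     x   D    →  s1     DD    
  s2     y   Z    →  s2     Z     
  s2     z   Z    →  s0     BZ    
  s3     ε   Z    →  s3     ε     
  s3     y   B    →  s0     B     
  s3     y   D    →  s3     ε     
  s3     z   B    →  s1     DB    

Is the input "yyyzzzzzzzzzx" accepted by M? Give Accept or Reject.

Accept

(s0, yyyzzzzzzzzzx, Z)
  read y, top Z: go to s3, push DBZ → (s3, yyzzzzzzzzzx, DBZ)
  read y, top D: go to s3, push ε → (s3, yzzzzzzzzzx, BZ)
  read y, top B: go to s0, push B → (s0, zzzzzzzzzx, BZ)
  ε-move, top B: go to s1, push ε → (s1, zzzzzzzzzx, Z)
  read z, top Z: go to s1, push Z → (s1, zzzzzzzzx, Z)
  read z, top Z: go to s1, push Z → (s1, zzzzzzzx, Z)
  read z, top Z: go to s1, push Z → (s1, zzzzzzx, Z)
  read z, top Z: go to s1, push Z → (s1, zzzzzx, Z)
  read z, top Z: go to s1, push Z → (s1, zzzzx, Z)
  read z, top Z: go to s1, push Z → (s1, zzzx, Z)
  read z, top Z: go to s1, push Z → (s1, zzx, Z)
  read z, top Z: go to s1, push Z → (s1, zx, Z)
  read z, top Z: go to s1, push Z → (s1, x, Z)
  read x, top Z: go to s3, push Z → (s3, ε, Z)
  ε-move, top Z: go to s3, push ε → (s3, ε, ε)
All input consumed and the stack is empty.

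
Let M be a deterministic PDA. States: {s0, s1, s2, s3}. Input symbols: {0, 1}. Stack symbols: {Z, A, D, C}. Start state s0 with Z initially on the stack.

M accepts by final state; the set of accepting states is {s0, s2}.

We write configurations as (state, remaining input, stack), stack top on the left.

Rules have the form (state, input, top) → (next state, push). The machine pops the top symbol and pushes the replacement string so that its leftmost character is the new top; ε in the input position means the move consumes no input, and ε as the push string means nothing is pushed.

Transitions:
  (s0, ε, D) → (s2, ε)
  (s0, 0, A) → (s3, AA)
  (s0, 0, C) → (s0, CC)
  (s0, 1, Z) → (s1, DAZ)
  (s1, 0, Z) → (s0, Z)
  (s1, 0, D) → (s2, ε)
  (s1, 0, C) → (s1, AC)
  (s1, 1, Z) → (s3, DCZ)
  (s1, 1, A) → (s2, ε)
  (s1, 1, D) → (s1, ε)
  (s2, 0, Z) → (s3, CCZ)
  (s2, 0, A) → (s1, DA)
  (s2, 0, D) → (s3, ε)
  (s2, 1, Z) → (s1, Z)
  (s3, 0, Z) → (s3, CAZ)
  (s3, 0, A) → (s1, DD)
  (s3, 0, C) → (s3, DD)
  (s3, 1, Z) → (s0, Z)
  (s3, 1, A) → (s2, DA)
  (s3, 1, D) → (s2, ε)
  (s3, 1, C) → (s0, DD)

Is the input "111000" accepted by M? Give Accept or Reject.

Reject

(s0, 111000, Z)
  read 1, top Z: go to s1, push DAZ → (s1, 11000, DAZ)
  read 1, top D: go to s1, push ε → (s1, 1000, AZ)
  read 1, top A: go to s2, push ε → (s2, 000, Z)
  read 0, top Z: go to s3, push CCZ → (s3, 00, CCZ)
  read 0, top C: go to s3, push DD → (s3, 0, DDCZ)
No transition applies at (s3, 0, DDCZ); input not fully consumed.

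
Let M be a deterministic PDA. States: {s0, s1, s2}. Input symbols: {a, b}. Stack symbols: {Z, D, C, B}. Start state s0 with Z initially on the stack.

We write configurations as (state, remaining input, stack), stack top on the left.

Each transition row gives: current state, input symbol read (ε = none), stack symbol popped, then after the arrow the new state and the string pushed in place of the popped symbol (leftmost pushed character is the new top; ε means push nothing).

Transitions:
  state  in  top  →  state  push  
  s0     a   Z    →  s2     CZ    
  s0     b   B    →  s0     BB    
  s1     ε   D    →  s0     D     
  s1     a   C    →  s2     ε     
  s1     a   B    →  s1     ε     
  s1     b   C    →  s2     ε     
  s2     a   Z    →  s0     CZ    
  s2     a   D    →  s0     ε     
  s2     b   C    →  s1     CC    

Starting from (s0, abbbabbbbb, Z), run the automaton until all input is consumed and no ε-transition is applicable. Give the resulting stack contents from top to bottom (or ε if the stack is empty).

(s0, abbbabbbbb, Z)
  read a, top Z: go to s2, push CZ → (s2, bbbabbbbb, CZ)
  read b, top C: go to s1, push CC → (s1, bbabbbbb, CCZ)
  read b, top C: go to s2, push ε → (s2, babbbbb, CZ)
  read b, top C: go to s1, push CC → (s1, abbbbb, CCZ)
  read a, top C: go to s2, push ε → (s2, bbbbb, CZ)
  read b, top C: go to s1, push CC → (s1, bbbb, CCZ)
  read b, top C: go to s2, push ε → (s2, bbb, CZ)
  read b, top C: go to s1, push CC → (s1, bb, CCZ)
  read b, top C: go to s2, push ε → (s2, b, CZ)
  read b, top C: go to s1, push CC → (s1, ε, CCZ)
All input consumed in state s1 with stack CCZ.

CCZ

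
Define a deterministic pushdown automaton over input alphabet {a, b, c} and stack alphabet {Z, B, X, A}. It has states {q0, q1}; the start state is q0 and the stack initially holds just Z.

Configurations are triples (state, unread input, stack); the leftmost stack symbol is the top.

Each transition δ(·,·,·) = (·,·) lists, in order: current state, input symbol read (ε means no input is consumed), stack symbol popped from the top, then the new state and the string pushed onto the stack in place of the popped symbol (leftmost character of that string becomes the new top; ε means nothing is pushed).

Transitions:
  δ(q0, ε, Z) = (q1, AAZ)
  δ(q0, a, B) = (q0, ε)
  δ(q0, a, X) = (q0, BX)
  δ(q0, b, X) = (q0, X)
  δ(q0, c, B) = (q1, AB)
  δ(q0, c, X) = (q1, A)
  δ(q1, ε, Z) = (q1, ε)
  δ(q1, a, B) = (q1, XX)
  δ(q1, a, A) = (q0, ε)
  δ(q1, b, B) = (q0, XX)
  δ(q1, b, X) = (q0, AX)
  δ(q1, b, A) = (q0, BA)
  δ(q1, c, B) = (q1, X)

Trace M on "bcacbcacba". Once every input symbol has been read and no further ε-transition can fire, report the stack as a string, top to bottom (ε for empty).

(q0, bcacbcacba, Z)
  ε-move, top Z: go to q1, push AAZ → (q1, bcacbcacba, AAZ)
  read b, top A: go to q0, push BA → (q0, cacbcacba, BAAZ)
  read c, top B: go to q1, push AB → (q1, acbcacba, ABAAZ)
  read a, top A: go to q0, push ε → (q0, cbcacba, BAAZ)
  read c, top B: go to q1, push AB → (q1, bcacba, ABAAZ)
  read b, top A: go to q0, push BA → (q0, cacba, BABAAZ)
  read c, top B: go to q1, push AB → (q1, acba, ABABAAZ)
  read a, top A: go to q0, push ε → (q0, cba, BABAAZ)
  read c, top B: go to q1, push AB → (q1, ba, ABABAAZ)
  read b, top A: go to q0, push BA → (q0, a, BABABAAZ)
  read a, top B: go to q0, push ε → (q0, ε, ABABAAZ)
All input consumed in state q0 with stack ABABAAZ.

ABABAAZ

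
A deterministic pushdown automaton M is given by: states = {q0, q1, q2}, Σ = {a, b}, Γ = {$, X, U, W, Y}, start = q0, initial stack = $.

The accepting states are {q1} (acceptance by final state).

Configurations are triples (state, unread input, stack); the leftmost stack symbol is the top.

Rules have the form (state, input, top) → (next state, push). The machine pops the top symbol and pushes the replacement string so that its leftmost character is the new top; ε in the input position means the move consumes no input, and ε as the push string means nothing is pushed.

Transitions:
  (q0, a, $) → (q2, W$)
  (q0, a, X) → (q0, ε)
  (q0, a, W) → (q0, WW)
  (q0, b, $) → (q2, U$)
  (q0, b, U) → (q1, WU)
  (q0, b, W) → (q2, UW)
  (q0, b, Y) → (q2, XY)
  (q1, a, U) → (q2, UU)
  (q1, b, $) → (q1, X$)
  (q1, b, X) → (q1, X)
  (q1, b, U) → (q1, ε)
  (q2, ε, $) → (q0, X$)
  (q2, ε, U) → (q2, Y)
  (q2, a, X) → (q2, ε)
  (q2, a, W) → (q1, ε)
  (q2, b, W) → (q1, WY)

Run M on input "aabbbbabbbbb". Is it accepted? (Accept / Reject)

Reject

(q0, aabbbbabbbbb, $)
  read a, top $: go to q2, push W$ → (q2, abbbbabbbbb, W$)
  read a, top W: go to q1, push ε → (q1, bbbbabbbbb, $)
  read b, top $: go to q1, push X$ → (q1, bbbabbbbb, X$)
  read b, top X: go to q1, push X → (q1, bbabbbbb, X$)
  read b, top X: go to q1, push X → (q1, babbbbb, X$)
  read b, top X: go to q1, push X → (q1, abbbbb, X$)
No transition applies at (q1, abbbbb, X$); input not fully consumed.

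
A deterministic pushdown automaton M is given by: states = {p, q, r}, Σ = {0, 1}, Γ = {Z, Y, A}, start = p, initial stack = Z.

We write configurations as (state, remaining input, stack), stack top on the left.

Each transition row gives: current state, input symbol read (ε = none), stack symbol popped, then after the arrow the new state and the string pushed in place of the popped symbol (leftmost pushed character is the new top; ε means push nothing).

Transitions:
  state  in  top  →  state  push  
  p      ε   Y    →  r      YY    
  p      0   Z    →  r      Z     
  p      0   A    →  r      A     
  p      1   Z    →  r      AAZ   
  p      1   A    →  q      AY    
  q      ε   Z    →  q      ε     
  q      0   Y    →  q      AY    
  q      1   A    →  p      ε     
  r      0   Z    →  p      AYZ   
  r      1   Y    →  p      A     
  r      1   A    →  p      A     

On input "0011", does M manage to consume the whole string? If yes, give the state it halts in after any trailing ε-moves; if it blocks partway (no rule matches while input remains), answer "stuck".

(p, 0011, Z)
  read 0, top Z: go to r, push Z → (r, 011, Z)
  read 0, top Z: go to p, push AYZ → (p, 11, AYZ)
  read 1, top A: go to q, push AY → (q, 1, AYYZ)
  read 1, top A: go to p, push ε → (p, ε, YYZ)
  ε-move, top Y: go to r, push YY → (r, ε, YYYZ)
All input consumed; M is in state r.

r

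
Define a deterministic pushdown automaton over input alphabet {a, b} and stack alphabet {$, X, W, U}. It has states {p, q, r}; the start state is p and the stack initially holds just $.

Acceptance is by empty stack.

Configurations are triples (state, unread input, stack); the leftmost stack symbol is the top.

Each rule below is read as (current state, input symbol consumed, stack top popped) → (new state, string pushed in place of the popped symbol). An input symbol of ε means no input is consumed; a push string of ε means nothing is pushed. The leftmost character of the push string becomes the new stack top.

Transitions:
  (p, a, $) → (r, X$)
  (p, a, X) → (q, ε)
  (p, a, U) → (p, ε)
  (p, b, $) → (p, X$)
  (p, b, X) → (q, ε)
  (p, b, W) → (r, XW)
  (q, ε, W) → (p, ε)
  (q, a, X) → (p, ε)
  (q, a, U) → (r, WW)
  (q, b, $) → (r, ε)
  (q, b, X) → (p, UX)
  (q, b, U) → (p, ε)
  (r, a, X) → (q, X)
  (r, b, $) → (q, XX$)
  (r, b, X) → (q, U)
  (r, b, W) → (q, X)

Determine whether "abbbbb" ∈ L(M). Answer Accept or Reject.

(p, abbbbb, $) ⊢ (r, bbbbb, X$) ⊢ (q, bbbb, U$) ⊢ (p, bbb, $) ⊢ (p, bb, X$) ⊢ (q, b, $) ⊢ (r, ε, ε)
All input consumed and the stack is empty.

Accept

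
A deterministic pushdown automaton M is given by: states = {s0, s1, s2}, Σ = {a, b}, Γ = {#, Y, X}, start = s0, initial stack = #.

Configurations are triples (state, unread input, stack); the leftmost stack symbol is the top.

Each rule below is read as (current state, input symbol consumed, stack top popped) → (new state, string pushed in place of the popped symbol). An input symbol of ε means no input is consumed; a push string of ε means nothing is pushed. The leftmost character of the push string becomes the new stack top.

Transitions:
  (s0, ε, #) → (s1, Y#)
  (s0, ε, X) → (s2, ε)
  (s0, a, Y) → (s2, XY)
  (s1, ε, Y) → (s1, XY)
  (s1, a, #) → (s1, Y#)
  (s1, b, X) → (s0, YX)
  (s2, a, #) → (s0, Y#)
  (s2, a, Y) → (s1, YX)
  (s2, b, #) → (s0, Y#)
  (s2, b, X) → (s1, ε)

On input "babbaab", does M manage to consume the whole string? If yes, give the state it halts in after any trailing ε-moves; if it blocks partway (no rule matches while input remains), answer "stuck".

(s0, babbaab, #) ⊢ (s1, babbaab, Y#) ⊢ (s1, babbaab, XY#) ⊢ (s0, abbaab, YXY#) ⊢ (s2, bbaab, XYXY#) ⊢ (s1, baab, YXY#) ⊢ (s1, baab, XYXY#) ⊢ (s0, aab, YXYXY#) ⊢ (s2, ab, XYXYXY#)
No transition for (s2, a, top X); M blocks with input ab remaining.

stuck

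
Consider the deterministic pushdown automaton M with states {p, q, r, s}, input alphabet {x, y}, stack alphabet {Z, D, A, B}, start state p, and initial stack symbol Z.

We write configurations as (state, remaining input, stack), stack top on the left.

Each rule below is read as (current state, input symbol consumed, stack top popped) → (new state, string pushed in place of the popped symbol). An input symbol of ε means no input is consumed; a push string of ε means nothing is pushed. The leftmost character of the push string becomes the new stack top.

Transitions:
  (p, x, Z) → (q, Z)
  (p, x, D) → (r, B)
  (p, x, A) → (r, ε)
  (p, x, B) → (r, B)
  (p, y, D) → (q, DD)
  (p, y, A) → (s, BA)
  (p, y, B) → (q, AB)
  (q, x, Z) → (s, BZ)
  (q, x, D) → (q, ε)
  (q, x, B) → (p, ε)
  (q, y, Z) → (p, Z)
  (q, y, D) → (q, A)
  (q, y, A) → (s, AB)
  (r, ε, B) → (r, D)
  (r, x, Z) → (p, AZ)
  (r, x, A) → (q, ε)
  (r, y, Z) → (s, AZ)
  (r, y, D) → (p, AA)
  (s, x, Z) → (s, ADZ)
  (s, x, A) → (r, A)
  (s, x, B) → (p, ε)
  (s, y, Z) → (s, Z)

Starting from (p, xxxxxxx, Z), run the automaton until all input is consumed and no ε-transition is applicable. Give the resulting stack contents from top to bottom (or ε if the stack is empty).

(p, xxxxxxx, Z)
  read x, top Z: go to q, push Z → (q, xxxxxx, Z)
  read x, top Z: go to s, push BZ → (s, xxxxx, BZ)
  read x, top B: go to p, push ε → (p, xxxx, Z)
  read x, top Z: go to q, push Z → (q, xxx, Z)
  read x, top Z: go to s, push BZ → (s, xx, BZ)
  read x, top B: go to p, push ε → (p, x, Z)
  read x, top Z: go to q, push Z → (q, ε, Z)
All input consumed in state q with stack Z.

Z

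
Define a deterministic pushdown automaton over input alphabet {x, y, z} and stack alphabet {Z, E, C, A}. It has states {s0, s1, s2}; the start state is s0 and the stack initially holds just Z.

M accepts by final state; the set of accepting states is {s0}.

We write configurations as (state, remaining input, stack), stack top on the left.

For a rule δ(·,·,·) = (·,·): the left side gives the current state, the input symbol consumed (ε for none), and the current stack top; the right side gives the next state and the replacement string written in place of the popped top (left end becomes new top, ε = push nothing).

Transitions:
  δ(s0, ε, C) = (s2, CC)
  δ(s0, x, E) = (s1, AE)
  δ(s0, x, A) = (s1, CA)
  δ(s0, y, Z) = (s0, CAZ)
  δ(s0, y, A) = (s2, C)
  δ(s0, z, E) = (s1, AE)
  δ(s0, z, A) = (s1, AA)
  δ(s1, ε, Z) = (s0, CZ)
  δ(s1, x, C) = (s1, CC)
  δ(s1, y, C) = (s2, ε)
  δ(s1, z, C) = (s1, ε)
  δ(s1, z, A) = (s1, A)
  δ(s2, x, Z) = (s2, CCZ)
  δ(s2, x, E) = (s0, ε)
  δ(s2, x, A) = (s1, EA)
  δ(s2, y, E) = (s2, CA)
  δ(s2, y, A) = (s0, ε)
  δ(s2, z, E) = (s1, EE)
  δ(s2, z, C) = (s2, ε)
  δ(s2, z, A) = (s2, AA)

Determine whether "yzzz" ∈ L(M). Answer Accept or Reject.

Reject

(s0, yzzz, Z)
  read y, top Z: go to s0, push CAZ → (s0, zzz, CAZ)
  ε-move, top C: go to s2, push CC → (s2, zzz, CCAZ)
  read z, top C: go to s2, push ε → (s2, zz, CAZ)
  read z, top C: go to s2, push ε → (s2, z, AZ)
  read z, top A: go to s2, push AA → (s2, ε, AAZ)
All input consumed; state s2 ∉ F and no further ε-move applies.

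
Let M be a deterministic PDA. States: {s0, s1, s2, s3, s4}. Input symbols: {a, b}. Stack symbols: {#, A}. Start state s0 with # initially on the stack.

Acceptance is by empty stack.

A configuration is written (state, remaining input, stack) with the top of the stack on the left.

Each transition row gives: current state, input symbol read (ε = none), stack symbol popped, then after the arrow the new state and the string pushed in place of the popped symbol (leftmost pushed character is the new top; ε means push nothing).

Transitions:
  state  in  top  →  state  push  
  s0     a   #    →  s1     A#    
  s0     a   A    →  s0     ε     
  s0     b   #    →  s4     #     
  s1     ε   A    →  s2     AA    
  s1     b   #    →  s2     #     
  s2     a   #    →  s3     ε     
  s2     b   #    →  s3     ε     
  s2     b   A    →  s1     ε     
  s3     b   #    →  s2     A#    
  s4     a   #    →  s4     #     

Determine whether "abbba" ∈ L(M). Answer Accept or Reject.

(s0, abbba, #)
  read a, top #: go to s1, push A# → (s1, bbba, A#)
  ε-move, top A: go to s2, push AA → (s2, bbba, AA#)
  read b, top A: go to s1, push ε → (s1, bba, A#)
  ε-move, top A: go to s2, push AA → (s2, bba, AA#)
  read b, top A: go to s1, push ε → (s1, ba, A#)
  ε-move, top A: go to s2, push AA → (s2, ba, AA#)
  read b, top A: go to s1, push ε → (s1, a, A#)
  ε-move, top A: go to s2, push AA → (s2, a, AA#)
No transition applies at (s2, a, AA#); input not fully consumed.

Reject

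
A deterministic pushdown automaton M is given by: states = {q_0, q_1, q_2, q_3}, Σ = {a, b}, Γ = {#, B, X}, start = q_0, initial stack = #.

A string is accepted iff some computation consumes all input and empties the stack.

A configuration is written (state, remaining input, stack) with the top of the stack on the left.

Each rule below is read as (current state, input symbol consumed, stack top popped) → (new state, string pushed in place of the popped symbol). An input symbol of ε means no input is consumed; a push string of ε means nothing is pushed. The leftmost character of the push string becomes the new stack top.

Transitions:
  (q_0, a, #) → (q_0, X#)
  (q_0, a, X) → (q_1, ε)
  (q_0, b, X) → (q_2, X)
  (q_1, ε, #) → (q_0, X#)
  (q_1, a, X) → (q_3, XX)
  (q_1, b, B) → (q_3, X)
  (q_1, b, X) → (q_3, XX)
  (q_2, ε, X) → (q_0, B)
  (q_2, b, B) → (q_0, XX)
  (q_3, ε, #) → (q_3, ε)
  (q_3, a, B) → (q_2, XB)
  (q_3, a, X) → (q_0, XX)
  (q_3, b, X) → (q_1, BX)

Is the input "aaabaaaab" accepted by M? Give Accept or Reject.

Reject

(q_0, aaabaaaab, #) ⊢ (q_0, aabaaaab, X#) ⊢ (q_1, abaaaab, #) ⊢ (q_0, abaaaab, X#) ⊢ (q_1, baaaab, #) ⊢ (q_0, baaaab, X#) ⊢ (q_2, aaaab, X#) ⊢ (q_0, aaaab, B#)
No transition applies at (q_0, aaaab, B#); input not fully consumed.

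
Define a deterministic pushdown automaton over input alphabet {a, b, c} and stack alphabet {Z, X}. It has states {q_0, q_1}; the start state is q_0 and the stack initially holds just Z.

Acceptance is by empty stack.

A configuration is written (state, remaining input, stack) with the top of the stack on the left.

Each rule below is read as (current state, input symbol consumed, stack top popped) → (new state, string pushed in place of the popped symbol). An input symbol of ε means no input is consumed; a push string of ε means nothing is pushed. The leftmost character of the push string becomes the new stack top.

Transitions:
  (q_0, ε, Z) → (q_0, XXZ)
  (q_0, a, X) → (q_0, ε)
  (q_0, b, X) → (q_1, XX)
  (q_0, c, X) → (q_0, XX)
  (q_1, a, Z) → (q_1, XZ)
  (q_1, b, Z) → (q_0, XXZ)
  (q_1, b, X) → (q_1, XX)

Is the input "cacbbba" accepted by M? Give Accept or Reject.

(q_0, cacbbba, Z)
  ε-move, top Z: go to q_0, push XXZ → (q_0, cacbbba, XXZ)
  read c, top X: go to q_0, push XX → (q_0, acbbba, XXXZ)
  read a, top X: go to q_0, push ε → (q_0, cbbba, XXZ)
  read c, top X: go to q_0, push XX → (q_0, bbba, XXXZ)
  read b, top X: go to q_1, push XX → (q_1, bba, XXXXZ)
  read b, top X: go to q_1, push XX → (q_1, ba, XXXXXZ)
  read b, top X: go to q_1, push XX → (q_1, a, XXXXXXZ)
No transition applies at (q_1, a, XXXXXXZ); input not fully consumed.

Reject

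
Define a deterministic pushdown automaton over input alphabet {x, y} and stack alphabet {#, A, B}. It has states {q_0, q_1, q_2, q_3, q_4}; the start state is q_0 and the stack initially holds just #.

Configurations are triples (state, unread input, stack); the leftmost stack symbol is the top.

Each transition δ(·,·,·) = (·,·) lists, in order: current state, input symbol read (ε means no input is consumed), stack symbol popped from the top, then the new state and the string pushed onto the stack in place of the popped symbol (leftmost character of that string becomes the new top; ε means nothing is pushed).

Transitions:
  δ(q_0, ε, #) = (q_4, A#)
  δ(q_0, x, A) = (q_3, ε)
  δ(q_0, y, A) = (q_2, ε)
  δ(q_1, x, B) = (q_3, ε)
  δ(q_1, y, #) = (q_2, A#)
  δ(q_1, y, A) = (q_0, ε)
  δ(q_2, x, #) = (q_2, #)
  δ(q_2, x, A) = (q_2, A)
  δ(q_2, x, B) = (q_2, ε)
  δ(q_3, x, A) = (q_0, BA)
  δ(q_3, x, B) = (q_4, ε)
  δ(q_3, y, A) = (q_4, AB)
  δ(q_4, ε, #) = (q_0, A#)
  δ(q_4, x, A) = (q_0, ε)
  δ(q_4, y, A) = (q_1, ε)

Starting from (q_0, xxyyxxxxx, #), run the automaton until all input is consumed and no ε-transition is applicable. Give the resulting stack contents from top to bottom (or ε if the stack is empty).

A#

(q_0, xxyyxxxxx, #) ⊢ (q_4, xxyyxxxxx, A#) ⊢ (q_0, xyyxxxxx, #) ⊢ (q_4, xyyxxxxx, A#) ⊢ (q_0, yyxxxxx, #) ⊢ (q_4, yyxxxxx, A#) ⊢ (q_1, yxxxxx, #) ⊢ (q_2, xxxxx, A#) ⊢ (q_2, xxxx, A#) ⊢ (q_2, xxx, A#) ⊢ (q_2, xx, A#) ⊢ (q_2, x, A#) ⊢ (q_2, ε, A#)
All input consumed in state q_2 with stack A#.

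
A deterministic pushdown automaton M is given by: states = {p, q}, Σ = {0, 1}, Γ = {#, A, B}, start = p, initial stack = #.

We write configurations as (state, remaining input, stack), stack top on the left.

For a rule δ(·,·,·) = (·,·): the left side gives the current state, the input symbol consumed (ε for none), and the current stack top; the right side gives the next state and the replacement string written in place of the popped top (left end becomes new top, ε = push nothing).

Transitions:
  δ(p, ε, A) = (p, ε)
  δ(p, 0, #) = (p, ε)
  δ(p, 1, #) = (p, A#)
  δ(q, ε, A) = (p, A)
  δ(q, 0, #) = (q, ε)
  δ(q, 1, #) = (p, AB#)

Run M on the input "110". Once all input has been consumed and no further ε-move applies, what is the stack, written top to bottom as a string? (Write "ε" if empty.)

(p, 110, #)
  read 1, top #: go to p, push A# → (p, 10, A#)
  ε-move, top A: go to p, push ε → (p, 10, #)
  read 1, top #: go to p, push A# → (p, 0, A#)
  ε-move, top A: go to p, push ε → (p, 0, #)
  read 0, top #: go to p, push ε → (p, ε, ε)
All input consumed in state p with stack ε.

ε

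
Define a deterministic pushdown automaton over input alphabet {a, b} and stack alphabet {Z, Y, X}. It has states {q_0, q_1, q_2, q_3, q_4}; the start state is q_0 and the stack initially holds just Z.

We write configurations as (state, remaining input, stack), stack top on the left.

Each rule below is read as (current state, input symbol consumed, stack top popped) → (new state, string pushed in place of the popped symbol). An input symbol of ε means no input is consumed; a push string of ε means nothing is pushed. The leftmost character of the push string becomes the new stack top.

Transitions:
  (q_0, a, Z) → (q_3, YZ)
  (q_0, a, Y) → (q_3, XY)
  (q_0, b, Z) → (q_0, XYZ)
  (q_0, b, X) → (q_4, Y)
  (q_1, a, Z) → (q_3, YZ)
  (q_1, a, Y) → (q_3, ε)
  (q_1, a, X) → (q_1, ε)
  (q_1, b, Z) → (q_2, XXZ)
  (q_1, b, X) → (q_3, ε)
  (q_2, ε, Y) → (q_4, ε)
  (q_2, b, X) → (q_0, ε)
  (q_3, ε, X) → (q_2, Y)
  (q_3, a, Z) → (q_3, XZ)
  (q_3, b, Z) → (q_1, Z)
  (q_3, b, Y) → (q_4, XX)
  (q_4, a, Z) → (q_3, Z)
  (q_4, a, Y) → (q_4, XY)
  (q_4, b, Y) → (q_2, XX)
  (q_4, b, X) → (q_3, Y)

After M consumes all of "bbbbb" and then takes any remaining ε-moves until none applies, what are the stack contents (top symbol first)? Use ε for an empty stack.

YYZ

(q_0, bbbbb, Z) ⊢ (q_0, bbbb, XYZ) ⊢ (q_4, bbb, YYZ) ⊢ (q_2, bb, XXYZ) ⊢ (q_0, b, XYZ) ⊢ (q_4, ε, YYZ)
All input consumed in state q_4 with stack YYZ.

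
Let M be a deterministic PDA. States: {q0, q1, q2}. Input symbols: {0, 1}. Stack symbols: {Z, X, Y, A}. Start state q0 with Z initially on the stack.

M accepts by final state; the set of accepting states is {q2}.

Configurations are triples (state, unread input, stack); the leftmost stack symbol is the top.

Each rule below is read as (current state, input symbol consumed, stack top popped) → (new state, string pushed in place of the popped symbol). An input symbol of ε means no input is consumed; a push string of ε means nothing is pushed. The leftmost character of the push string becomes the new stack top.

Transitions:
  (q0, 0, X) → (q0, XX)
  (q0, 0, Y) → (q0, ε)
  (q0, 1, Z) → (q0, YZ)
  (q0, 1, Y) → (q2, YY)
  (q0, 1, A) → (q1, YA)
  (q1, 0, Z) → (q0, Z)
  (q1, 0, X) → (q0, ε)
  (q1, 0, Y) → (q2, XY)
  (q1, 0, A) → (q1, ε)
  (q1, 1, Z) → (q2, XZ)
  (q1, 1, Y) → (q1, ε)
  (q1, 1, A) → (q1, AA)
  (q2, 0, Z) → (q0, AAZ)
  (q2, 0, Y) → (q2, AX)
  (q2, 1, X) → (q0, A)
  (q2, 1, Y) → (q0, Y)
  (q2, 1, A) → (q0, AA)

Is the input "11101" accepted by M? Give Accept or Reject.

Accept

(q0, 11101, Z) ⊢ (q0, 1101, YZ) ⊢ (q2, 101, YYZ) ⊢ (q0, 01, YYZ) ⊢ (q0, 1, YZ) ⊢ (q2, ε, YYZ)
All input consumed; state q2 ∈ F.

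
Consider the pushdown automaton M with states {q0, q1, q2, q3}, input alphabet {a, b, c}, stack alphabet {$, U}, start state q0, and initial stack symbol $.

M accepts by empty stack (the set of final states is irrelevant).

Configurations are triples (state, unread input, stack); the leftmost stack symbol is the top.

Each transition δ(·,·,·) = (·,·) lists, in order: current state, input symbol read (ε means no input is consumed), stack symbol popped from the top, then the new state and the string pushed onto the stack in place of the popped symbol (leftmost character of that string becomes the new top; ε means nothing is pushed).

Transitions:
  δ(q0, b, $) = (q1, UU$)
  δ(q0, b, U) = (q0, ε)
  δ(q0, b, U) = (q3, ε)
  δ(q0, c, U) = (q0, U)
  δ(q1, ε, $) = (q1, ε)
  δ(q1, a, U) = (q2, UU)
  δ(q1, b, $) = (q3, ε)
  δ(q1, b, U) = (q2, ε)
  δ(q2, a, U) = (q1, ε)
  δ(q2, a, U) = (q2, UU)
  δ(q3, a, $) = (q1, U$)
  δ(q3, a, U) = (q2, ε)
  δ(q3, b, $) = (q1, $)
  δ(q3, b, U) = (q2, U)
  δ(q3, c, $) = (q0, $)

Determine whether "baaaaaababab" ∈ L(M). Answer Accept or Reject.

One accepting computation: (q0, baaaaaababab, $) ⊢ (q1, aaaaaababab, UU$) ⊢ (q2, aaaaababab, UUU$) ⊢ (q1, aaaababab, UU$) ⊢ (q2, aaababab, UUU$) ⊢ (q2, aababab, UUUU$) ⊢ (q2, ababab, UUUUU$) ⊢ (q1, babab, UUUU$) ⊢ (q2, abab, UUU$) ⊢ (q1, bab, UU$) ⊢ (q2, ab, U$) ⊢ (q1, b, $) ⊢ (q3, ε, ε)
All input consumed and the stack is empty.

Accept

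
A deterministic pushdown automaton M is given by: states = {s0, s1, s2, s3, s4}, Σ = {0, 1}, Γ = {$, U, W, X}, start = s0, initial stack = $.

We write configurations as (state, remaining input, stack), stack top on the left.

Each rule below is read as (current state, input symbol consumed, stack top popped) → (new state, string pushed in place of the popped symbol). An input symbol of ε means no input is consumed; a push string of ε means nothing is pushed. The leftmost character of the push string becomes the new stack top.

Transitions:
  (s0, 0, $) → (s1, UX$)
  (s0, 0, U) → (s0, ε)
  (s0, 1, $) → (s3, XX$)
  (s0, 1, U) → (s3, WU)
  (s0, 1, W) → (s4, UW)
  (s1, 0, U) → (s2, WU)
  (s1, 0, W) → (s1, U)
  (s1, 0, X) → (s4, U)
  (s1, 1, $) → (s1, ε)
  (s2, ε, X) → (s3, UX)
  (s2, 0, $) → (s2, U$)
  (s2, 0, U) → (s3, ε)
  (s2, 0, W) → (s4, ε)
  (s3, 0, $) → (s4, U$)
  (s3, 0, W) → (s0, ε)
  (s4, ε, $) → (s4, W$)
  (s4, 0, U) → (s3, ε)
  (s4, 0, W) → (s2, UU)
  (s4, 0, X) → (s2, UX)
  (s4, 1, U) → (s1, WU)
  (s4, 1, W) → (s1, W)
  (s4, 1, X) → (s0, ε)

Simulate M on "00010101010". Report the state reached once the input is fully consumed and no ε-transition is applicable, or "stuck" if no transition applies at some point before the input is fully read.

(s0, 00010101010, $)
  read 0, top $: go to s1, push UX$ → (s1, 0010101010, UX$)
  read 0, top U: go to s2, push WU → (s2, 010101010, WUX$)
  read 0, top W: go to s4, push ε → (s4, 10101010, UX$)
  read 1, top U: go to s1, push WU → (s1, 0101010, WUX$)
  read 0, top W: go to s1, push U → (s1, 101010, UUX$)
No transition for (s1, 1, top U); M blocks with input 101010 remaining.

stuck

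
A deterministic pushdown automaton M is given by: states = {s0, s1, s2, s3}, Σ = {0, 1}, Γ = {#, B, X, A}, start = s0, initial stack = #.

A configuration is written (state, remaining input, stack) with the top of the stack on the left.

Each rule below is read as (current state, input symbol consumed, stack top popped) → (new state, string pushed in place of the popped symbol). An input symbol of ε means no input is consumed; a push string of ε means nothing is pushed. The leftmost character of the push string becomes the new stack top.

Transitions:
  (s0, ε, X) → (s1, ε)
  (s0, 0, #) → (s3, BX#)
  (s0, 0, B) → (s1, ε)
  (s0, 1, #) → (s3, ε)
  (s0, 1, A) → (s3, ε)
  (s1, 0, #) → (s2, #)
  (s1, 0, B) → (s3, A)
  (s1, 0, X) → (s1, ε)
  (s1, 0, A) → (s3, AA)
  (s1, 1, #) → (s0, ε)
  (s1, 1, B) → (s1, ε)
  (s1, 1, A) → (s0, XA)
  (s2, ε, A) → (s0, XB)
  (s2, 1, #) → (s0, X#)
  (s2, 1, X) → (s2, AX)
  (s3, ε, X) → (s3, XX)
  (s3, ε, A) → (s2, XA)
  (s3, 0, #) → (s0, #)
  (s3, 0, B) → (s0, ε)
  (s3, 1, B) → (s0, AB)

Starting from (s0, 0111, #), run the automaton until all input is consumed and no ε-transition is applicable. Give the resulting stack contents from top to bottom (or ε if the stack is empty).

(s0, 0111, #)
  read 0, top #: go to s3, push BX# → (s3, 111, BX#)
  read 1, top B: go to s0, push AB → (s0, 11, ABX#)
  read 1, top A: go to s3, push ε → (s3, 1, BX#)
  read 1, top B: go to s0, push AB → (s0, ε, ABX#)
All input consumed in state s0 with stack ABX#.

ABX#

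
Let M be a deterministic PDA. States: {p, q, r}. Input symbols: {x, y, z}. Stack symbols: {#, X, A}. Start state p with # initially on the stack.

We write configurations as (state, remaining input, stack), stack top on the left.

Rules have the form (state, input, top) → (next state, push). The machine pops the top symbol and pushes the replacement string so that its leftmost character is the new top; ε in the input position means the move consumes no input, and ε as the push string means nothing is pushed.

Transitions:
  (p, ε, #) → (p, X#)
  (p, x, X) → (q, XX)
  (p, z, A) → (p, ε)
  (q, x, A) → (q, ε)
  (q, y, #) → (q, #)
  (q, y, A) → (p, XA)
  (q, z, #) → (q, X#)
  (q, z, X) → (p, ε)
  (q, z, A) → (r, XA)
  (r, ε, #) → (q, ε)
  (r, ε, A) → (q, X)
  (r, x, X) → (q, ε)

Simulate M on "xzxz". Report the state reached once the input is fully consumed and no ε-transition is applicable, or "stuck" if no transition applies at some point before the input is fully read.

p

(p, xzxz, #)
  ε-move, top #: go to p, push X# → (p, xzxz, X#)
  read x, top X: go to q, push XX → (q, zxz, XX#)
  read z, top X: go to p, push ε → (p, xz, X#)
  read x, top X: go to q, push XX → (q, z, XX#)
  read z, top X: go to p, push ε → (p, ε, X#)
All input consumed; M is in state p.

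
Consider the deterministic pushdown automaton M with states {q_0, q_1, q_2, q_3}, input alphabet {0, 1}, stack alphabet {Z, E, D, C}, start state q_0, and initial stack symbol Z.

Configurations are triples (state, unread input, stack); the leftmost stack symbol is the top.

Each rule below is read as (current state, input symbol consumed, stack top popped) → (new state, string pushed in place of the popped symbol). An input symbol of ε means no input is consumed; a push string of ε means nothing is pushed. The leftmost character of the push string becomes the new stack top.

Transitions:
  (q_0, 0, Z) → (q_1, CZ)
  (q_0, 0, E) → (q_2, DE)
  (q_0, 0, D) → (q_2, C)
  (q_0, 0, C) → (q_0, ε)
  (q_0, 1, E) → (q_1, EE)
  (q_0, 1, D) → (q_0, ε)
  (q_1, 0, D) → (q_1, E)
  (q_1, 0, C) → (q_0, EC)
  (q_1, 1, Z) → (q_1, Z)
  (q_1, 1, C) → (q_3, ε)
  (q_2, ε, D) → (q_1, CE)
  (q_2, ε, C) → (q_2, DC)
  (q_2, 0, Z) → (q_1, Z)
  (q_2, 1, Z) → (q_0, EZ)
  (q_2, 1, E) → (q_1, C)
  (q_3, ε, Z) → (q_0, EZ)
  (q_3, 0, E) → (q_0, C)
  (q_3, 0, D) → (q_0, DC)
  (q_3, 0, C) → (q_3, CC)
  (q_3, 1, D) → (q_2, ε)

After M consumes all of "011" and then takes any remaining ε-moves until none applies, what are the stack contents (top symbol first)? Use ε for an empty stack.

(q_0, 011, Z)
  read 0, top Z: go to q_1, push CZ → (q_1, 11, CZ)
  read 1, top C: go to q_3, push ε → (q_3, 1, Z)
  ε-move, top Z: go to q_0, push EZ → (q_0, 1, EZ)
  read 1, top E: go to q_1, push EE → (q_1, ε, EEZ)
All input consumed in state q_1 with stack EEZ.

EEZ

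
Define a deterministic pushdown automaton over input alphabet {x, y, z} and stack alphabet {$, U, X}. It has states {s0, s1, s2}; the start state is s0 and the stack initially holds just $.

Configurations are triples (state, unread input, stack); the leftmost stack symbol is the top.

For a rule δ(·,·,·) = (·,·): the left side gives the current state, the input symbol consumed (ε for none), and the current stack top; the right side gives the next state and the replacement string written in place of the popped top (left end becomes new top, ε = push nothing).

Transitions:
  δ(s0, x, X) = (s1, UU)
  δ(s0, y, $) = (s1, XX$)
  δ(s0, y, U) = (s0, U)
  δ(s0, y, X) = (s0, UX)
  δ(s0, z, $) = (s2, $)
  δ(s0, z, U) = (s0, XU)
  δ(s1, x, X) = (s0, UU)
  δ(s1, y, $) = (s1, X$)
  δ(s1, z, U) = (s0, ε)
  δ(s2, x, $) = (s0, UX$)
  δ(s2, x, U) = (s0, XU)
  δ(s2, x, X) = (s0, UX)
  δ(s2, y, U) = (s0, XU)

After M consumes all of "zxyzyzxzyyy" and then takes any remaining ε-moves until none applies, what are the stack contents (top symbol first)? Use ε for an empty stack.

(s0, zxyzyzxzyyy, $) ⊢ (s2, xyzyzxzyyy, $) ⊢ (s0, yzyzxzyyy, UX$) ⊢ (s0, zyzxzyyy, UX$) ⊢ (s0, yzxzyyy, XUX$) ⊢ (s0, zxzyyy, UXUX$) ⊢ (s0, xzyyy, XUXUX$) ⊢ (s1, zyyy, UUUXUX$) ⊢ (s0, yyy, UUXUX$) ⊢ (s0, yy, UUXUX$) ⊢ (s0, y, UUXUX$) ⊢ (s0, ε, UUXUX$)
All input consumed in state s0 with stack UUXUX$.

UUXUX$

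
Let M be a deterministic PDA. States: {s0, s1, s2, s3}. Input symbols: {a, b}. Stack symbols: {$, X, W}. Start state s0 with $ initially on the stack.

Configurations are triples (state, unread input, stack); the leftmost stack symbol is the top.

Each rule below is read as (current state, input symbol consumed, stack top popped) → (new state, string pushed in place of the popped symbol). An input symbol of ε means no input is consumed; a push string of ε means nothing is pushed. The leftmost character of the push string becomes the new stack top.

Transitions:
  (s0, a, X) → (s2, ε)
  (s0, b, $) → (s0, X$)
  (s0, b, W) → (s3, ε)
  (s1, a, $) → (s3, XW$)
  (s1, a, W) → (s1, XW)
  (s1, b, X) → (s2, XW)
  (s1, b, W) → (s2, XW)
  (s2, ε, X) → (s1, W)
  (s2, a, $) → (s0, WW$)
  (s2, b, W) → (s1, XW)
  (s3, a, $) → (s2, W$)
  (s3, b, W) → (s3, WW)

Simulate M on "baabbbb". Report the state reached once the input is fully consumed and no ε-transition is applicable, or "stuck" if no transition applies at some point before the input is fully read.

(s0, baabbbb, $)
  read b, top $: go to s0, push X$ → (s0, aabbbb, X$)
  read a, top X: go to s2, push ε → (s2, abbbb, $)
  read a, top $: go to s0, push WW$ → (s0, bbbb, WW$)
  read b, top W: go to s3, push ε → (s3, bbb, W$)
  read b, top W: go to s3, push WW → (s3, bb, WW$)
  read b, top W: go to s3, push WW → (s3, b, WWW$)
  read b, top W: go to s3, push WW → (s3, ε, WWWW$)
All input consumed; M is in state s3.

s3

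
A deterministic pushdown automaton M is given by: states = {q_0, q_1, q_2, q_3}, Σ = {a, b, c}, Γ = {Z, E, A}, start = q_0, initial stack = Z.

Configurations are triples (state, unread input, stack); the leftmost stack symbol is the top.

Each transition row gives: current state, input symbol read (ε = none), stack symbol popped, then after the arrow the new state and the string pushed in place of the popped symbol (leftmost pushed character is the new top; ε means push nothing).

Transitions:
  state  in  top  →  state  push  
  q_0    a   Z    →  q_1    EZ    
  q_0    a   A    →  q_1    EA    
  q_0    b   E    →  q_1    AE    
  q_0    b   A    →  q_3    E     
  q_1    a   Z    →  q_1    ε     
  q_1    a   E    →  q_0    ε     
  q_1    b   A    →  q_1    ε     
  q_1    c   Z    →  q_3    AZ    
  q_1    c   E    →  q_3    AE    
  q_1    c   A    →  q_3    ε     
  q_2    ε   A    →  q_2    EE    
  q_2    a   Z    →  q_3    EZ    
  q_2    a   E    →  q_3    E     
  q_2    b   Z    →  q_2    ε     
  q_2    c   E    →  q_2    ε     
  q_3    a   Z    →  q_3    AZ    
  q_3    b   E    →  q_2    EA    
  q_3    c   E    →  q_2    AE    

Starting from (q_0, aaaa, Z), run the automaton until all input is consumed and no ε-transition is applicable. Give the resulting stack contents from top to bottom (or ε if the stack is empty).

Z

(q_0, aaaa, Z)
  read a, top Z: go to q_1, push EZ → (q_1, aaa, EZ)
  read a, top E: go to q_0, push ε → (q_0, aa, Z)
  read a, top Z: go to q_1, push EZ → (q_1, a, EZ)
  read a, top E: go to q_0, push ε → (q_0, ε, Z)
All input consumed in state q_0 with stack Z.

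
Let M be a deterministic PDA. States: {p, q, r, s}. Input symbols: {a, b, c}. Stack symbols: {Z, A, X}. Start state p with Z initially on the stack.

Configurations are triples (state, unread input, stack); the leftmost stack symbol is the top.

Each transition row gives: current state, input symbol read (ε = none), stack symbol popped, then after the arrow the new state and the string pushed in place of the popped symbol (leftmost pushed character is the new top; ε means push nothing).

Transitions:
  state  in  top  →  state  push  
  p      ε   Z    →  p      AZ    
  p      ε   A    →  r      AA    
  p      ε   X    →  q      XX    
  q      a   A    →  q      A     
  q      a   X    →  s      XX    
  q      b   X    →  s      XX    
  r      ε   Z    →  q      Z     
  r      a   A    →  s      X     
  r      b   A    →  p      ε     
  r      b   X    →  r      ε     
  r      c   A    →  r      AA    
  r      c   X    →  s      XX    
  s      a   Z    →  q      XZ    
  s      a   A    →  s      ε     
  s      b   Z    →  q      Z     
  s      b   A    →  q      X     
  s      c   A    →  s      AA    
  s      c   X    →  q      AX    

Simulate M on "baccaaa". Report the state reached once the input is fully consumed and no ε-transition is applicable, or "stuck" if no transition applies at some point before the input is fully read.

stuck

(p, baccaaa, Z)
  ε-move, top Z: go to p, push AZ → (p, baccaaa, AZ)
  ε-move, top A: go to r, push AA → (r, baccaaa, AAZ)
  read b, top A: go to p, push ε → (p, accaaa, AZ)
  ε-move, top A: go to r, push AA → (r, accaaa, AAZ)
  read a, top A: go to s, push X → (s, ccaaa, XAZ)
  read c, top X: go to q, push AX → (q, caaa, AXAZ)
No transition for (q, c, top A); M blocks with input caaa remaining.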